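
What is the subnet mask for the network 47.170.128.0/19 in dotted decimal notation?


/19 means 19 network bits, 13 host bits
Binary: 11111111111111111110000000000000
Mask: 255.255.224.0


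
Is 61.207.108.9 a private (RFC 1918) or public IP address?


RFC 1918 private ranges:
  10.0.0.0/8 (10.0.0.0 - 10.255.255.255)
  172.16.0.0/12 (172.16.0.0 - 172.31.255.255)
  192.168.0.0/16 (192.168.0.0 - 192.168.255.255)
Public (not in any RFC 1918 range)


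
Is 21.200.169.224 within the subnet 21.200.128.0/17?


Subnet network: 21.200.128.0
Test IP AND mask: 21.200.128.0
Yes, 21.200.169.224 is in 21.200.128.0/17


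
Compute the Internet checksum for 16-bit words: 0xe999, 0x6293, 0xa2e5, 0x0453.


Sum all words (with carry folding):
+ 0xe999 = 0xe999
+ 0x6293 = 0x4c2d
+ 0xa2e5 = 0xef12
+ 0x0453 = 0xf365
One's complement: ~0xf365
Checksum = 0x0c9a


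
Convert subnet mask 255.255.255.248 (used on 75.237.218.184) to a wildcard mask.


Subnet mask: 255.255.255.248
Wildcard = 255.255.255.255 - subnet mask
255 - 255 = 0
255 - 255 = 0
255 - 255 = 0
255 - 248 = 7
Wildcard: 0.0.0.7


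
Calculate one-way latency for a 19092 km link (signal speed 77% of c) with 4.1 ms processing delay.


Speed = 0.77 * 3e5 km/s = 231000 km/s
Propagation delay = 19092 / 231000 = 0.0826 s = 82.6494 ms
Processing delay = 4.1 ms
Total one-way latency = 86.7494 ms


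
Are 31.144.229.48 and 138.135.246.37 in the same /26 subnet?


Mask: 255.255.255.192
31.144.229.48 AND mask = 31.144.229.0
138.135.246.37 AND mask = 138.135.246.0
No, different subnets (31.144.229.0 vs 138.135.246.0)


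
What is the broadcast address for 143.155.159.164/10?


Network: 143.128.0.0/10
Host bits = 22
Set all host bits to 1:
Broadcast: 143.191.255.255


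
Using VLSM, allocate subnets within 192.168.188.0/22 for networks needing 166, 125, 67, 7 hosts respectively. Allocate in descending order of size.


166 hosts -> /24 (254 usable): 192.168.188.0/24
125 hosts -> /25 (126 usable): 192.168.189.0/25
67 hosts -> /25 (126 usable): 192.168.189.128/25
7 hosts -> /28 (14 usable): 192.168.190.0/28
Allocation: 192.168.188.0/24 (166 hosts, 254 usable); 192.168.189.0/25 (125 hosts, 126 usable); 192.168.189.128/25 (67 hosts, 126 usable); 192.168.190.0/28 (7 hosts, 14 usable)


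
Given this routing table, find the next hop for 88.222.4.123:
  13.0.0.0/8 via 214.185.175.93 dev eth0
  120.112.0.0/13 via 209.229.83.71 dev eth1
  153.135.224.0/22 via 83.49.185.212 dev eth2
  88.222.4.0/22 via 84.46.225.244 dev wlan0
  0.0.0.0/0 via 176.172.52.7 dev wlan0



Longest prefix match for 88.222.4.123:
  /8 13.0.0.0: no
  /13 120.112.0.0: no
  /22 153.135.224.0: no
  /22 88.222.4.0: MATCH
  /0 0.0.0.0: MATCH
Selected: next-hop 84.46.225.244 via wlan0 (matched /22)


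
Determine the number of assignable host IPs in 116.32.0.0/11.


Host bits = 32 - 11 = 21
Total addresses = 2^21 = 2097152
Usable = total - 2 (network and broadcast)
Usable hosts: 2097150


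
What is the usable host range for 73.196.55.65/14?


Network: 73.196.0.0
Broadcast: 73.199.255.255
First usable = network + 1
Last usable = broadcast - 1
Range: 73.196.0.1 to 73.199.255.254


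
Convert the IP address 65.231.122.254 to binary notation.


65 = 01000001
231 = 11100111
122 = 01111010
254 = 11111110
Binary: 01000001.11100111.01111010.11111110


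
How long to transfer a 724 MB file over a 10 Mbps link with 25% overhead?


Effective throughput = 10 * (1 - 25/100) = 7.5 Mbps
File size in Mb = 724 * 8 = 5792 Mb
Time = 5792 / 7.5
Time = 772.2667 seconds


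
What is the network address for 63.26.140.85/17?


IP:   00111111.00011010.10001100.01010101
Mask: 11111111.11111111.10000000.00000000
AND operation:
Net:  00111111.00011010.10000000.00000000
Network: 63.26.128.0/17


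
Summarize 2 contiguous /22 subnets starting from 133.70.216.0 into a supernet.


Original prefix: /22
Number of subnets: 2 = 2^1
New prefix = 22 - 1 = 21
Supernet: 133.70.216.0/21


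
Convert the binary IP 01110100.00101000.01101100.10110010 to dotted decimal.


01110100 = 116
00101000 = 40
01101100 = 108
10110010 = 178
IP: 116.40.108.178


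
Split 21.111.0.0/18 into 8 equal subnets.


New prefix = 18 + 3 = 21
Each subnet has 2048 addresses
  21.111.0.0/21
  21.111.8.0/21
  21.111.16.0/21
  21.111.24.0/21
  21.111.32.0/21
  21.111.40.0/21
  21.111.48.0/21
  21.111.56.0/21
Subnets: 21.111.0.0/21, 21.111.8.0/21, 21.111.16.0/21, 21.111.24.0/21, 21.111.32.0/21, 21.111.40.0/21, 21.111.48.0/21, 21.111.56.0/21


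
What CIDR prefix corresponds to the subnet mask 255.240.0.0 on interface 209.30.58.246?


Binary: 11111111.11110000.00000000.00000000
Count leading 1s
Prefix: /12


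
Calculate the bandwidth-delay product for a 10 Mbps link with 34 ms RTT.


BDP = bandwidth * RTT
= 10 Mbps * 34 ms
= 10 * 1e6 * 34 / 1000 bits
= 340000 bits
= 42500 bytes
= 41.5039 KB
BDP = 340000 bits (42500 bytes)


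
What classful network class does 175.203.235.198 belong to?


First octet: 175
Binary: 10101111
10xxxxxx -> Class B (128-191)
Class B, default mask 255.255.0.0 (/16)


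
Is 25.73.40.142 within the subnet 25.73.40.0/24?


Subnet network: 25.73.40.0
Test IP AND mask: 25.73.40.0
Yes, 25.73.40.142 is in 25.73.40.0/24


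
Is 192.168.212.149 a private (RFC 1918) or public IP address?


RFC 1918 private ranges:
  10.0.0.0/8 (10.0.0.0 - 10.255.255.255)
  172.16.0.0/12 (172.16.0.0 - 172.31.255.255)
  192.168.0.0/16 (192.168.0.0 - 192.168.255.255)
Private (in 192.168.0.0/16)


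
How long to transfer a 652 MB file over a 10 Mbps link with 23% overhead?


Effective throughput = 10 * (1 - 23/100) = 7.7 Mbps
File size in Mb = 652 * 8 = 5216 Mb
Time = 5216 / 7.7
Time = 677.4026 seconds


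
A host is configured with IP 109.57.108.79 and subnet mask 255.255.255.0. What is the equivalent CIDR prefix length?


Binary: 11111111.11111111.11111111.00000000
Count leading 1s
Prefix: /24


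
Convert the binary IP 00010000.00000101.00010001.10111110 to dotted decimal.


00010000 = 16
00000101 = 5
00010001 = 17
10111110 = 190
IP: 16.5.17.190


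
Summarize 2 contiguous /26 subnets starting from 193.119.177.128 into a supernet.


Original prefix: /26
Number of subnets: 2 = 2^1
New prefix = 26 - 1 = 25
Supernet: 193.119.177.128/25


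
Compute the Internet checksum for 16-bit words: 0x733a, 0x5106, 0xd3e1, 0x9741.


Sum all words (with carry folding):
+ 0x733a = 0x733a
+ 0x5106 = 0xc440
+ 0xd3e1 = 0x9822
+ 0x9741 = 0x2f64
One's complement: ~0x2f64
Checksum = 0xd09b


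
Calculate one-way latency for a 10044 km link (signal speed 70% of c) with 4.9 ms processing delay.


Speed = 0.7 * 3e5 km/s = 210000 km/s
Propagation delay = 10044 / 210000 = 0.0478 s = 47.8286 ms
Processing delay = 4.9 ms
Total one-way latency = 52.7286 ms


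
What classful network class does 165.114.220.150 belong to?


First octet: 165
Binary: 10100101
10xxxxxx -> Class B (128-191)
Class B, default mask 255.255.0.0 (/16)


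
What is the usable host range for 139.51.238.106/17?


Network: 139.51.128.0
Broadcast: 139.51.255.255
First usable = network + 1
Last usable = broadcast - 1
Range: 139.51.128.1 to 139.51.255.254


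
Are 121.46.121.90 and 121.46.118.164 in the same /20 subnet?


Mask: 255.255.240.0
121.46.121.90 AND mask = 121.46.112.0
121.46.118.164 AND mask = 121.46.112.0
Yes, same subnet (121.46.112.0)


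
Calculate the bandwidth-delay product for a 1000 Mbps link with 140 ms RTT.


BDP = bandwidth * RTT
= 1000 Mbps * 140 ms
= 1000 * 1e6 * 140 / 1000 bits
= 140000000 bits
= 17500000 bytes
= 17089.8438 KB
BDP = 140000000 bits (17500000 bytes)


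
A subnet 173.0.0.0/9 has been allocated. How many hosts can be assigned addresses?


Host bits = 32 - 9 = 23
Total addresses = 2^23 = 8388608
Usable = total - 2 (network and broadcast)
Usable hosts: 8388606


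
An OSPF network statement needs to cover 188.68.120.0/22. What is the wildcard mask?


Subnet mask: 255.255.252.0
Wildcard = 255.255.255.255 - subnet mask
255 - 255 = 0
255 - 255 = 0
255 - 252 = 3
255 - 0 = 255
Wildcard: 0.0.3.255


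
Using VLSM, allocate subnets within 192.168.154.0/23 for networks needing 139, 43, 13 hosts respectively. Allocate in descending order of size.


139 hosts -> /24 (254 usable): 192.168.154.0/24
43 hosts -> /26 (62 usable): 192.168.155.0/26
13 hosts -> /28 (14 usable): 192.168.155.64/28
Allocation: 192.168.154.0/24 (139 hosts, 254 usable); 192.168.155.0/26 (43 hosts, 62 usable); 192.168.155.64/28 (13 hosts, 14 usable)


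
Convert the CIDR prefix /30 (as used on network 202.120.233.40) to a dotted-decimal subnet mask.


/30 means 30 network bits, 2 host bits
Binary: 11111111111111111111111111111100
Mask: 255.255.255.252


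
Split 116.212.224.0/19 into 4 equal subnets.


New prefix = 19 + 2 = 21
Each subnet has 2048 addresses
  116.212.224.0/21
  116.212.232.0/21
  116.212.240.0/21
  116.212.248.0/21
Subnets: 116.212.224.0/21, 116.212.232.0/21, 116.212.240.0/21, 116.212.248.0/21


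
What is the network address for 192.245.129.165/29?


IP:   11000000.11110101.10000001.10100101
Mask: 11111111.11111111.11111111.11111000
AND operation:
Net:  11000000.11110101.10000001.10100000
Network: 192.245.129.160/29


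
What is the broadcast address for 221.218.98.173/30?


Network: 221.218.98.172/30
Host bits = 2
Set all host bits to 1:
Broadcast: 221.218.98.175


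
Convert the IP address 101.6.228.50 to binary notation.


101 = 01100101
6 = 00000110
228 = 11100100
50 = 00110010
Binary: 01100101.00000110.11100100.00110010


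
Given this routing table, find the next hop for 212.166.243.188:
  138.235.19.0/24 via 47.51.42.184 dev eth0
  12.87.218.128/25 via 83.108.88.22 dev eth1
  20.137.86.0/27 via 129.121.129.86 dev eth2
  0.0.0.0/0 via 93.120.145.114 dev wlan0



Longest prefix match for 212.166.243.188:
  /24 138.235.19.0: no
  /25 12.87.218.128: no
  /27 20.137.86.0: no
  /0 0.0.0.0: MATCH
Selected: next-hop 93.120.145.114 via wlan0 (matched /0)


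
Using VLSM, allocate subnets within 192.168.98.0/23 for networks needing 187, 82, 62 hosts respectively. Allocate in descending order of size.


187 hosts -> /24 (254 usable): 192.168.98.0/24
82 hosts -> /25 (126 usable): 192.168.99.0/25
62 hosts -> /26 (62 usable): 192.168.99.128/26
Allocation: 192.168.98.0/24 (187 hosts, 254 usable); 192.168.99.0/25 (82 hosts, 126 usable); 192.168.99.128/26 (62 hosts, 62 usable)


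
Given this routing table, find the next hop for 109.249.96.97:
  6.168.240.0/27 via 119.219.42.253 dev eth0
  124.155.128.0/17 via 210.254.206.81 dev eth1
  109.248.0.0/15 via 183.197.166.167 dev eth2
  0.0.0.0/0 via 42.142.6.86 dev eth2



Longest prefix match for 109.249.96.97:
  /27 6.168.240.0: no
  /17 124.155.128.0: no
  /15 109.248.0.0: MATCH
  /0 0.0.0.0: MATCH
Selected: next-hop 183.197.166.167 via eth2 (matched /15)


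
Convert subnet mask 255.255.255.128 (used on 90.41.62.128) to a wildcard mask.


Subnet mask: 255.255.255.128
Wildcard = 255.255.255.255 - subnet mask
255 - 255 = 0
255 - 255 = 0
255 - 255 = 0
255 - 128 = 127
Wildcard: 0.0.0.127


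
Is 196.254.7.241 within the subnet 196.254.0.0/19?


Subnet network: 196.254.0.0
Test IP AND mask: 196.254.0.0
Yes, 196.254.7.241 is in 196.254.0.0/19


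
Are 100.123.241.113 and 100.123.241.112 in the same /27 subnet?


Mask: 255.255.255.224
100.123.241.113 AND mask = 100.123.241.96
100.123.241.112 AND mask = 100.123.241.96
Yes, same subnet (100.123.241.96)


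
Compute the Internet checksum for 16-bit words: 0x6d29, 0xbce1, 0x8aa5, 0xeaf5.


Sum all words (with carry folding):
+ 0x6d29 = 0x6d29
+ 0xbce1 = 0x2a0b
+ 0x8aa5 = 0xb4b0
+ 0xeaf5 = 0x9fa6
One's complement: ~0x9fa6
Checksum = 0x6059


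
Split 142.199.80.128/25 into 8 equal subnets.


New prefix = 25 + 3 = 28
Each subnet has 16 addresses
  142.199.80.128/28
  142.199.80.144/28
  142.199.80.160/28
  142.199.80.176/28
  142.199.80.192/28
  142.199.80.208/28
  142.199.80.224/28
  142.199.80.240/28
Subnets: 142.199.80.128/28, 142.199.80.144/28, 142.199.80.160/28, 142.199.80.176/28, 142.199.80.192/28, 142.199.80.208/28, 142.199.80.224/28, 142.199.80.240/28


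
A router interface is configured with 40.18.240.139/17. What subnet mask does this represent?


/17 means 17 network bits, 15 host bits
Binary: 11111111111111111000000000000000
Mask: 255.255.128.0


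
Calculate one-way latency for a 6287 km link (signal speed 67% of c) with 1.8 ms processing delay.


Speed = 0.67 * 3e5 km/s = 201000 km/s
Propagation delay = 6287 / 201000 = 0.0313 s = 31.2786 ms
Processing delay = 1.8 ms
Total one-way latency = 33.0786 ms


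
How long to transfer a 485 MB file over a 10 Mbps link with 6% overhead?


Effective throughput = 10 * (1 - 6/100) = 9.4 Mbps
File size in Mb = 485 * 8 = 3880 Mb
Time = 3880 / 9.4
Time = 412.766 seconds


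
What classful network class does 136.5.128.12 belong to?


First octet: 136
Binary: 10001000
10xxxxxx -> Class B (128-191)
Class B, default mask 255.255.0.0 (/16)


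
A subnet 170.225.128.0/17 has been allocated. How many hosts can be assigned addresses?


Host bits = 32 - 17 = 15
Total addresses = 2^15 = 32768
Usable = total - 2 (network and broadcast)
Usable hosts: 32766


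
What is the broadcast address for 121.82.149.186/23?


Network: 121.82.148.0/23
Host bits = 9
Set all host bits to 1:
Broadcast: 121.82.149.255


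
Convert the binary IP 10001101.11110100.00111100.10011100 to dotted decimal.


10001101 = 141
11110100 = 244
00111100 = 60
10011100 = 156
IP: 141.244.60.156


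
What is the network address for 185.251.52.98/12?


IP:   10111001.11111011.00110100.01100010
Mask: 11111111.11110000.00000000.00000000
AND operation:
Net:  10111001.11110000.00000000.00000000
Network: 185.240.0.0/12


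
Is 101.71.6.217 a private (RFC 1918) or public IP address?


RFC 1918 private ranges:
  10.0.0.0/8 (10.0.0.0 - 10.255.255.255)
  172.16.0.0/12 (172.16.0.0 - 172.31.255.255)
  192.168.0.0/16 (192.168.0.0 - 192.168.255.255)
Public (not in any RFC 1918 range)


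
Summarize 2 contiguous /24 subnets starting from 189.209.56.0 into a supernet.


Original prefix: /24
Number of subnets: 2 = 2^1
New prefix = 24 - 1 = 23
Supernet: 189.209.56.0/23


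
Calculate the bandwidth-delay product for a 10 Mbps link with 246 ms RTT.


BDP = bandwidth * RTT
= 10 Mbps * 246 ms
= 10 * 1e6 * 246 / 1000 bits
= 2460000 bits
= 307500 bytes
= 300.293 KB
BDP = 2460000 bits (307500 bytes)


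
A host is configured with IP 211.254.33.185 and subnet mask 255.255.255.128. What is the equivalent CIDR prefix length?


Binary: 11111111.11111111.11111111.10000000
Count leading 1s
Prefix: /25


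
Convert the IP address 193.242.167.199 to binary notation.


193 = 11000001
242 = 11110010
167 = 10100111
199 = 11000111
Binary: 11000001.11110010.10100111.11000111


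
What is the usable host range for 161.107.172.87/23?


Network: 161.107.172.0
Broadcast: 161.107.173.255
First usable = network + 1
Last usable = broadcast - 1
Range: 161.107.172.1 to 161.107.173.254


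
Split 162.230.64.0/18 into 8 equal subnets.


New prefix = 18 + 3 = 21
Each subnet has 2048 addresses
  162.230.64.0/21
  162.230.72.0/21
  162.230.80.0/21
  162.230.88.0/21
  162.230.96.0/21
  162.230.104.0/21
  162.230.112.0/21
  162.230.120.0/21
Subnets: 162.230.64.0/21, 162.230.72.0/21, 162.230.80.0/21, 162.230.88.0/21, 162.230.96.0/21, 162.230.104.0/21, 162.230.112.0/21, 162.230.120.0/21


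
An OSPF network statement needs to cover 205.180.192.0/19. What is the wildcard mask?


Subnet mask: 255.255.224.0
Wildcard = 255.255.255.255 - subnet mask
255 - 255 = 0
255 - 255 = 0
255 - 224 = 31
255 - 0 = 255
Wildcard: 0.0.31.255


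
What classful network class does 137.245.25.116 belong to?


First octet: 137
Binary: 10001001
10xxxxxx -> Class B (128-191)
Class B, default mask 255.255.0.0 (/16)


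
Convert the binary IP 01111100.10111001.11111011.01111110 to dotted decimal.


01111100 = 124
10111001 = 185
11111011 = 251
01111110 = 126
IP: 124.185.251.126


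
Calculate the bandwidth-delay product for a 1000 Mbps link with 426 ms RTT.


BDP = bandwidth * RTT
= 1000 Mbps * 426 ms
= 1000 * 1e6 * 426 / 1000 bits
= 426000000 bits
= 53250000 bytes
= 52001.9531 KB
BDP = 426000000 bits (53250000 bytes)


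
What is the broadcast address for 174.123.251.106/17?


Network: 174.123.128.0/17
Host bits = 15
Set all host bits to 1:
Broadcast: 174.123.255.255


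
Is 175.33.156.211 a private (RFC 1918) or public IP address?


RFC 1918 private ranges:
  10.0.0.0/8 (10.0.0.0 - 10.255.255.255)
  172.16.0.0/12 (172.16.0.0 - 172.31.255.255)
  192.168.0.0/16 (192.168.0.0 - 192.168.255.255)
Public (not in any RFC 1918 range)


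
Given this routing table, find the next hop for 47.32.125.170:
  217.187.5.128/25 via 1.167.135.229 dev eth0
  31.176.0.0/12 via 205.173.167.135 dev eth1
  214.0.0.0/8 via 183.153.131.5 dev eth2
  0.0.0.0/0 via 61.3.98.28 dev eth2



Longest prefix match for 47.32.125.170:
  /25 217.187.5.128: no
  /12 31.176.0.0: no
  /8 214.0.0.0: no
  /0 0.0.0.0: MATCH
Selected: next-hop 61.3.98.28 via eth2 (matched /0)


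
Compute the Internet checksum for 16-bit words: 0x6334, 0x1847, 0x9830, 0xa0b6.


Sum all words (with carry folding):
+ 0x6334 = 0x6334
+ 0x1847 = 0x7b7b
+ 0x9830 = 0x13ac
+ 0xa0b6 = 0xb462
One's complement: ~0xb462
Checksum = 0x4b9d


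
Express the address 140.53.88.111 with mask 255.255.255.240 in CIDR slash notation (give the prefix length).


Binary: 11111111.11111111.11111111.11110000
Count leading 1s
Prefix: /28


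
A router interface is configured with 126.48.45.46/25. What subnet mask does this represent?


/25 means 25 network bits, 7 host bits
Binary: 11111111111111111111111110000000
Mask: 255.255.255.128


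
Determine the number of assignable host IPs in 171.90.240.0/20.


Host bits = 32 - 20 = 12
Total addresses = 2^12 = 4096
Usable = total - 2 (network and broadcast)
Usable hosts: 4094


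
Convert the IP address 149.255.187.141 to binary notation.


149 = 10010101
255 = 11111111
187 = 10111011
141 = 10001101
Binary: 10010101.11111111.10111011.10001101


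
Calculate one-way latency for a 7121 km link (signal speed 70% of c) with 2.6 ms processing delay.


Speed = 0.7 * 3e5 km/s = 210000 km/s
Propagation delay = 7121 / 210000 = 0.0339 s = 33.9095 ms
Processing delay = 2.6 ms
Total one-way latency = 36.5095 ms


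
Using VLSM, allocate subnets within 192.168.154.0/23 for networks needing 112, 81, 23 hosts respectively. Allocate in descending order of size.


112 hosts -> /25 (126 usable): 192.168.154.0/25
81 hosts -> /25 (126 usable): 192.168.154.128/25
23 hosts -> /27 (30 usable): 192.168.155.0/27
Allocation: 192.168.154.0/25 (112 hosts, 126 usable); 192.168.154.128/25 (81 hosts, 126 usable); 192.168.155.0/27 (23 hosts, 30 usable)


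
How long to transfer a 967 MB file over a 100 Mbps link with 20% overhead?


Effective throughput = 100 * (1 - 20/100) = 80 Mbps
File size in Mb = 967 * 8 = 7736 Mb
Time = 7736 / 80
Time = 96.7 seconds


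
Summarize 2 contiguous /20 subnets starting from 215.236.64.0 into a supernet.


Original prefix: /20
Number of subnets: 2 = 2^1
New prefix = 20 - 1 = 19
Supernet: 215.236.64.0/19


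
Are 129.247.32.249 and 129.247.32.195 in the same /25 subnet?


Mask: 255.255.255.128
129.247.32.249 AND mask = 129.247.32.128
129.247.32.195 AND mask = 129.247.32.128
Yes, same subnet (129.247.32.128)


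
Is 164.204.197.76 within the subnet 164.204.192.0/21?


Subnet network: 164.204.192.0
Test IP AND mask: 164.204.192.0
Yes, 164.204.197.76 is in 164.204.192.0/21


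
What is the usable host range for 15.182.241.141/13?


Network: 15.176.0.0
Broadcast: 15.183.255.255
First usable = network + 1
Last usable = broadcast - 1
Range: 15.176.0.1 to 15.183.255.254


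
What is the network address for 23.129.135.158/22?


IP:   00010111.10000001.10000111.10011110
Mask: 11111111.11111111.11111100.00000000
AND operation:
Net:  00010111.10000001.10000100.00000000
Network: 23.129.132.0/22


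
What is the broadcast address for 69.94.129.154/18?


Network: 69.94.128.0/18
Host bits = 14
Set all host bits to 1:
Broadcast: 69.94.191.255


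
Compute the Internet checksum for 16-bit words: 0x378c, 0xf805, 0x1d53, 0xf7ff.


Sum all words (with carry folding):
+ 0x378c = 0x378c
+ 0xf805 = 0x2f92
+ 0x1d53 = 0x4ce5
+ 0xf7ff = 0x44e5
One's complement: ~0x44e5
Checksum = 0xbb1a


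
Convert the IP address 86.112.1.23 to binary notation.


86 = 01010110
112 = 01110000
1 = 00000001
23 = 00010111
Binary: 01010110.01110000.00000001.00010111


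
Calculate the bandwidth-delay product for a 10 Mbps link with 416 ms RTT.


BDP = bandwidth * RTT
= 10 Mbps * 416 ms
= 10 * 1e6 * 416 / 1000 bits
= 4160000 bits
= 520000 bytes
= 507.8125 KB
BDP = 4160000 bits (520000 bytes)


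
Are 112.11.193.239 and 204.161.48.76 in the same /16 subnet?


Mask: 255.255.0.0
112.11.193.239 AND mask = 112.11.0.0
204.161.48.76 AND mask = 204.161.0.0
No, different subnets (112.11.0.0 vs 204.161.0.0)


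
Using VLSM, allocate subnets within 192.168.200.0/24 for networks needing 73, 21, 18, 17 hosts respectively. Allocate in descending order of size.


73 hosts -> /25 (126 usable): 192.168.200.0/25
21 hosts -> /27 (30 usable): 192.168.200.128/27
18 hosts -> /27 (30 usable): 192.168.200.160/27
17 hosts -> /27 (30 usable): 192.168.200.192/27
Allocation: 192.168.200.0/25 (73 hosts, 126 usable); 192.168.200.128/27 (21 hosts, 30 usable); 192.168.200.160/27 (18 hosts, 30 usable); 192.168.200.192/27 (17 hosts, 30 usable)


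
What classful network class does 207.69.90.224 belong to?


First octet: 207
Binary: 11001111
110xxxxx -> Class C (192-223)
Class C, default mask 255.255.255.0 (/24)


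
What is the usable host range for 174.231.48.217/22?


Network: 174.231.48.0
Broadcast: 174.231.51.255
First usable = network + 1
Last usable = broadcast - 1
Range: 174.231.48.1 to 174.231.51.254


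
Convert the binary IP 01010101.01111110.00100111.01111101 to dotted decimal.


01010101 = 85
01111110 = 126
00100111 = 39
01111101 = 125
IP: 85.126.39.125


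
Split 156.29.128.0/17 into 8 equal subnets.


New prefix = 17 + 3 = 20
Each subnet has 4096 addresses
  156.29.128.0/20
  156.29.144.0/20
  156.29.160.0/20
  156.29.176.0/20
  156.29.192.0/20
  156.29.208.0/20
  156.29.224.0/20
  156.29.240.0/20
Subnets: 156.29.128.0/20, 156.29.144.0/20, 156.29.160.0/20, 156.29.176.0/20, 156.29.192.0/20, 156.29.208.0/20, 156.29.224.0/20, 156.29.240.0/20


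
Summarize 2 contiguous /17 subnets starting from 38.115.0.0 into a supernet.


Original prefix: /17
Number of subnets: 2 = 2^1
New prefix = 17 - 1 = 16
Supernet: 38.115.0.0/16


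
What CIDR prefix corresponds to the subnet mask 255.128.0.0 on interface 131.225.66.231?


Binary: 11111111.10000000.00000000.00000000
Count leading 1s
Prefix: /9


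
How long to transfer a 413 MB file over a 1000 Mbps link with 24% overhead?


Effective throughput = 1000 * (1 - 24/100) = 760 Mbps
File size in Mb = 413 * 8 = 3304 Mb
Time = 3304 / 760
Time = 4.3474 seconds


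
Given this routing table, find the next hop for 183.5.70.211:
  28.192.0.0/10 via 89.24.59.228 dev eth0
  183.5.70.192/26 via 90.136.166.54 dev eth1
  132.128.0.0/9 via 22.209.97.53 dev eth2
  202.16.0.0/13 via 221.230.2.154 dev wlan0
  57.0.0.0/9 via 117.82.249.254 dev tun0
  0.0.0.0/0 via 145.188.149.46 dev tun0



Longest prefix match for 183.5.70.211:
  /10 28.192.0.0: no
  /26 183.5.70.192: MATCH
  /9 132.128.0.0: no
  /13 202.16.0.0: no
  /9 57.0.0.0: no
  /0 0.0.0.0: MATCH
Selected: next-hop 90.136.166.54 via eth1 (matched /26)


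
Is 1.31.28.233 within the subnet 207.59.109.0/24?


Subnet network: 207.59.109.0
Test IP AND mask: 1.31.28.0
No, 1.31.28.233 is not in 207.59.109.0/24


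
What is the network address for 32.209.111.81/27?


IP:   00100000.11010001.01101111.01010001
Mask: 11111111.11111111.11111111.11100000
AND operation:
Net:  00100000.11010001.01101111.01000000
Network: 32.209.111.64/27


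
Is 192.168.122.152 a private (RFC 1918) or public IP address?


RFC 1918 private ranges:
  10.0.0.0/8 (10.0.0.0 - 10.255.255.255)
  172.16.0.0/12 (172.16.0.0 - 172.31.255.255)
  192.168.0.0/16 (192.168.0.0 - 192.168.255.255)
Private (in 192.168.0.0/16)


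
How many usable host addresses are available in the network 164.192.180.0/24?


Host bits = 32 - 24 = 8
Total addresses = 2^8 = 256
Usable = total - 2 (network and broadcast)
Usable hosts: 254


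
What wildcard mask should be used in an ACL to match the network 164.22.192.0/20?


Subnet mask: 255.255.240.0
Wildcard = 255.255.255.255 - subnet mask
255 - 255 = 0
255 - 255 = 0
255 - 240 = 15
255 - 0 = 255
Wildcard: 0.0.15.255


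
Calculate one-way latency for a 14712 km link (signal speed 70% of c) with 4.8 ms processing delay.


Speed = 0.7 * 3e5 km/s = 210000 km/s
Propagation delay = 14712 / 210000 = 0.0701 s = 70.0571 ms
Processing delay = 4.8 ms
Total one-way latency = 74.8571 ms


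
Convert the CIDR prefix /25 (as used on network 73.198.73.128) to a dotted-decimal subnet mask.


/25 means 25 network bits, 7 host bits
Binary: 11111111111111111111111110000000
Mask: 255.255.255.128


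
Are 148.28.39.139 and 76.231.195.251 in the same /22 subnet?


Mask: 255.255.252.0
148.28.39.139 AND mask = 148.28.36.0
76.231.195.251 AND mask = 76.231.192.0
No, different subnets (148.28.36.0 vs 76.231.192.0)


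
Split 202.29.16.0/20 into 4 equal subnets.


New prefix = 20 + 2 = 22
Each subnet has 1024 addresses
  202.29.16.0/22
  202.29.20.0/22
  202.29.24.0/22
  202.29.28.0/22
Subnets: 202.29.16.0/22, 202.29.20.0/22, 202.29.24.0/22, 202.29.28.0/22


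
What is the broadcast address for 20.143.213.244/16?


Network: 20.143.0.0/16
Host bits = 16
Set all host bits to 1:
Broadcast: 20.143.255.255


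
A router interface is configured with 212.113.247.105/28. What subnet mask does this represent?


/28 means 28 network bits, 4 host bits
Binary: 11111111111111111111111111110000
Mask: 255.255.255.240


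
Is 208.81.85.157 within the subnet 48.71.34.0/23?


Subnet network: 48.71.34.0
Test IP AND mask: 208.81.84.0
No, 208.81.85.157 is not in 48.71.34.0/23


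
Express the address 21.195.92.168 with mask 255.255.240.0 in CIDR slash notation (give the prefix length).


Binary: 11111111.11111111.11110000.00000000
Count leading 1s
Prefix: /20


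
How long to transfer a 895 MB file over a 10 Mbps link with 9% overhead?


Effective throughput = 10 * (1 - 9/100) = 9.1 Mbps
File size in Mb = 895 * 8 = 7160 Mb
Time = 7160 / 9.1
Time = 786.8132 seconds


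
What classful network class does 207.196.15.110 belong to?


First octet: 207
Binary: 11001111
110xxxxx -> Class C (192-223)
Class C, default mask 255.255.255.0 (/24)


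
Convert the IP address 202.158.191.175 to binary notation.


202 = 11001010
158 = 10011110
191 = 10111111
175 = 10101111
Binary: 11001010.10011110.10111111.10101111


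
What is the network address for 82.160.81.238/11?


IP:   01010010.10100000.01010001.11101110
Mask: 11111111.11100000.00000000.00000000
AND operation:
Net:  01010010.10100000.00000000.00000000
Network: 82.160.0.0/11


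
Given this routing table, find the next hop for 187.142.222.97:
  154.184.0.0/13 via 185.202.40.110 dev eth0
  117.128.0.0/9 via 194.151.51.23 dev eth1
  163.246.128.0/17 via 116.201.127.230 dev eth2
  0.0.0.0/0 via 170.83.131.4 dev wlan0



Longest prefix match for 187.142.222.97:
  /13 154.184.0.0: no
  /9 117.128.0.0: no
  /17 163.246.128.0: no
  /0 0.0.0.0: MATCH
Selected: next-hop 170.83.131.4 via wlan0 (matched /0)


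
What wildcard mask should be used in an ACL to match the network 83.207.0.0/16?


Subnet mask: 255.255.0.0
Wildcard = 255.255.255.255 - subnet mask
255 - 255 = 0
255 - 255 = 0
255 - 0 = 255
255 - 0 = 255
Wildcard: 0.0.255.255


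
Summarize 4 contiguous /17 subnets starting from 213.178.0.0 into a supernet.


Original prefix: /17
Number of subnets: 4 = 2^2
New prefix = 17 - 2 = 15
Supernet: 213.178.0.0/15


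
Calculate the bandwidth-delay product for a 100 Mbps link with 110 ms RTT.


BDP = bandwidth * RTT
= 100 Mbps * 110 ms
= 100 * 1e6 * 110 / 1000 bits
= 11000000 bits
= 1375000 bytes
= 1342.7734 KB
BDP = 11000000 bits (1375000 bytes)


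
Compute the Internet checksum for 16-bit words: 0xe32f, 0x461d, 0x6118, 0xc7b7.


Sum all words (with carry folding):
+ 0xe32f = 0xe32f
+ 0x461d = 0x294d
+ 0x6118 = 0x8a65
+ 0xc7b7 = 0x521d
One's complement: ~0x521d
Checksum = 0xade2


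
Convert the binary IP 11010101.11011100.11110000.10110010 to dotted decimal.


11010101 = 213
11011100 = 220
11110000 = 240
10110010 = 178
IP: 213.220.240.178


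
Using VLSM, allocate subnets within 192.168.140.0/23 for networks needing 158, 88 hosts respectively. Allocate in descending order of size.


158 hosts -> /24 (254 usable): 192.168.140.0/24
88 hosts -> /25 (126 usable): 192.168.141.0/25
Allocation: 192.168.140.0/24 (158 hosts, 254 usable); 192.168.141.0/25 (88 hosts, 126 usable)


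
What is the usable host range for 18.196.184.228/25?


Network: 18.196.184.128
Broadcast: 18.196.184.255
First usable = network + 1
Last usable = broadcast - 1
Range: 18.196.184.129 to 18.196.184.254


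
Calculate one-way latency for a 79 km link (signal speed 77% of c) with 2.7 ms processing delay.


Speed = 0.77 * 3e5 km/s = 231000 km/s
Propagation delay = 79 / 231000 = 0.0003 s = 0.342 ms
Processing delay = 2.7 ms
Total one-way latency = 3.042 ms


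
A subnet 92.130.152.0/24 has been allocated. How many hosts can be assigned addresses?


Host bits = 32 - 24 = 8
Total addresses = 2^8 = 256
Usable = total - 2 (network and broadcast)
Usable hosts: 254


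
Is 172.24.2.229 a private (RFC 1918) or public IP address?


RFC 1918 private ranges:
  10.0.0.0/8 (10.0.0.0 - 10.255.255.255)
  172.16.0.0/12 (172.16.0.0 - 172.31.255.255)
  192.168.0.0/16 (192.168.0.0 - 192.168.255.255)
Private (in 172.16.0.0/12)


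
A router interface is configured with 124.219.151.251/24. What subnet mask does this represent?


/24 means 24 network bits, 8 host bits
Binary: 11111111111111111111111100000000
Mask: 255.255.255.0


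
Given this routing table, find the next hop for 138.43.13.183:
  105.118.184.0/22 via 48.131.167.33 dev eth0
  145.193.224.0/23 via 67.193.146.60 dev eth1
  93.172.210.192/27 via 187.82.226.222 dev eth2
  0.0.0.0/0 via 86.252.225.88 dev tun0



Longest prefix match for 138.43.13.183:
  /22 105.118.184.0: no
  /23 145.193.224.0: no
  /27 93.172.210.192: no
  /0 0.0.0.0: MATCH
Selected: next-hop 86.252.225.88 via tun0 (matched /0)


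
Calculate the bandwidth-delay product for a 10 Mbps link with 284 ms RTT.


BDP = bandwidth * RTT
= 10 Mbps * 284 ms
= 10 * 1e6 * 284 / 1000 bits
= 2840000 bits
= 355000 bytes
= 346.6797 KB
BDP = 2840000 bits (355000 bytes)


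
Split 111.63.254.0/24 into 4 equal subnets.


New prefix = 24 + 2 = 26
Each subnet has 64 addresses
  111.63.254.0/26
  111.63.254.64/26
  111.63.254.128/26
  111.63.254.192/26
Subnets: 111.63.254.0/26, 111.63.254.64/26, 111.63.254.128/26, 111.63.254.192/26


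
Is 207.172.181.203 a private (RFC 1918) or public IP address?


RFC 1918 private ranges:
  10.0.0.0/8 (10.0.0.0 - 10.255.255.255)
  172.16.0.0/12 (172.16.0.0 - 172.31.255.255)
  192.168.0.0/16 (192.168.0.0 - 192.168.255.255)
Public (not in any RFC 1918 range)


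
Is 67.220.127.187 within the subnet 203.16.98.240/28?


Subnet network: 203.16.98.240
Test IP AND mask: 67.220.127.176
No, 67.220.127.187 is not in 203.16.98.240/28


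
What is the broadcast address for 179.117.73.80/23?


Network: 179.117.72.0/23
Host bits = 9
Set all host bits to 1:
Broadcast: 179.117.73.255


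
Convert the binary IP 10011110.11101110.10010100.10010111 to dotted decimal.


10011110 = 158
11101110 = 238
10010100 = 148
10010111 = 151
IP: 158.238.148.151


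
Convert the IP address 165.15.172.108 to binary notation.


165 = 10100101
15 = 00001111
172 = 10101100
108 = 01101100
Binary: 10100101.00001111.10101100.01101100


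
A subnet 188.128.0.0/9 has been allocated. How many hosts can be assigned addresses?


Host bits = 32 - 9 = 23
Total addresses = 2^23 = 8388608
Usable = total - 2 (network and broadcast)
Usable hosts: 8388606


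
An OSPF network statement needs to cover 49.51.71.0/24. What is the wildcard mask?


Subnet mask: 255.255.255.0
Wildcard = 255.255.255.255 - subnet mask
255 - 255 = 0
255 - 255 = 0
255 - 255 = 0
255 - 0 = 255
Wildcard: 0.0.0.255


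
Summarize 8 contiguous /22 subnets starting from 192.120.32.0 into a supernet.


Original prefix: /22
Number of subnets: 8 = 2^3
New prefix = 22 - 3 = 19
Supernet: 192.120.32.0/19


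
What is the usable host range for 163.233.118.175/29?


Network: 163.233.118.168
Broadcast: 163.233.118.175
First usable = network + 1
Last usable = broadcast - 1
Range: 163.233.118.169 to 163.233.118.174


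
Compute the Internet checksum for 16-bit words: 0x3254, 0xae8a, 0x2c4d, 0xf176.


Sum all words (with carry folding):
+ 0x3254 = 0x3254
+ 0xae8a = 0xe0de
+ 0x2c4d = 0x0d2c
+ 0xf176 = 0xfea2
One's complement: ~0xfea2
Checksum = 0x015d


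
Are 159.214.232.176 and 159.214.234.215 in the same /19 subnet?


Mask: 255.255.224.0
159.214.232.176 AND mask = 159.214.224.0
159.214.234.215 AND mask = 159.214.224.0
Yes, same subnet (159.214.224.0)


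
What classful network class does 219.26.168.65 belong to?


First octet: 219
Binary: 11011011
110xxxxx -> Class C (192-223)
Class C, default mask 255.255.255.0 (/24)


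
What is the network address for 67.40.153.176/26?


IP:   01000011.00101000.10011001.10110000
Mask: 11111111.11111111.11111111.11000000
AND operation:
Net:  01000011.00101000.10011001.10000000
Network: 67.40.153.128/26


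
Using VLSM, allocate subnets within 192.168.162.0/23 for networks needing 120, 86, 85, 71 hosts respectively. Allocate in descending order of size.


120 hosts -> /25 (126 usable): 192.168.162.0/25
86 hosts -> /25 (126 usable): 192.168.162.128/25
85 hosts -> /25 (126 usable): 192.168.163.0/25
71 hosts -> /25 (126 usable): 192.168.163.128/25
Allocation: 192.168.162.0/25 (120 hosts, 126 usable); 192.168.162.128/25 (86 hosts, 126 usable); 192.168.163.0/25 (85 hosts, 126 usable); 192.168.163.128/25 (71 hosts, 126 usable)


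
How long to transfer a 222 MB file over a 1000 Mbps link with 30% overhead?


Effective throughput = 1000 * (1 - 30/100) = 700 Mbps
File size in Mb = 222 * 8 = 1776 Mb
Time = 1776 / 700
Time = 2.5371 seconds


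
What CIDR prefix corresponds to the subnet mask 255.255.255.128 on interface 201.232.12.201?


Binary: 11111111.11111111.11111111.10000000
Count leading 1s
Prefix: /25


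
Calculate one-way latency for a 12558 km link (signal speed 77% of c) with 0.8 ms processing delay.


Speed = 0.77 * 3e5 km/s = 231000 km/s
Propagation delay = 12558 / 231000 = 0.0544 s = 54.3636 ms
Processing delay = 0.8 ms
Total one-way latency = 55.1636 ms


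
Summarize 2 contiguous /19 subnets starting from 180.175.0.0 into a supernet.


Original prefix: /19
Number of subnets: 2 = 2^1
New prefix = 19 - 1 = 18
Supernet: 180.175.0.0/18


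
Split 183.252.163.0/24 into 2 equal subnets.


New prefix = 24 + 1 = 25
Each subnet has 128 addresses
  183.252.163.0/25
  183.252.163.128/25
Subnets: 183.252.163.0/25, 183.252.163.128/25


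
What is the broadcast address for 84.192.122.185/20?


Network: 84.192.112.0/20
Host bits = 12
Set all host bits to 1:
Broadcast: 84.192.127.255


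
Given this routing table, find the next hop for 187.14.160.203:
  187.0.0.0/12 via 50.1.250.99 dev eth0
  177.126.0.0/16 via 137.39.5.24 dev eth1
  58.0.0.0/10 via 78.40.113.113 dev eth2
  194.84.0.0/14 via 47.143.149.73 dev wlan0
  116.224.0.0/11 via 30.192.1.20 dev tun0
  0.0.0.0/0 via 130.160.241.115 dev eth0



Longest prefix match for 187.14.160.203:
  /12 187.0.0.0: MATCH
  /16 177.126.0.0: no
  /10 58.0.0.0: no
  /14 194.84.0.0: no
  /11 116.224.0.0: no
  /0 0.0.0.0: MATCH
Selected: next-hop 50.1.250.99 via eth0 (matched /12)


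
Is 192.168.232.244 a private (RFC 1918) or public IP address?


RFC 1918 private ranges:
  10.0.0.0/8 (10.0.0.0 - 10.255.255.255)
  172.16.0.0/12 (172.16.0.0 - 172.31.255.255)
  192.168.0.0/16 (192.168.0.0 - 192.168.255.255)
Private (in 192.168.0.0/16)


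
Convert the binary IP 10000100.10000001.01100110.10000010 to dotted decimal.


10000100 = 132
10000001 = 129
01100110 = 102
10000010 = 130
IP: 132.129.102.130


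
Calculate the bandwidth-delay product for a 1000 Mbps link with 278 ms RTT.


BDP = bandwidth * RTT
= 1000 Mbps * 278 ms
= 1000 * 1e6 * 278 / 1000 bits
= 278000000 bits
= 34750000 bytes
= 33935.5469 KB
BDP = 278000000 bits (34750000 bytes)


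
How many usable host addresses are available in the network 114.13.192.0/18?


Host bits = 32 - 18 = 14
Total addresses = 2^14 = 16384
Usable = total - 2 (network and broadcast)
Usable hosts: 16382


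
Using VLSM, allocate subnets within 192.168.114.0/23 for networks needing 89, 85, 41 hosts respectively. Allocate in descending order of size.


89 hosts -> /25 (126 usable): 192.168.114.0/25
85 hosts -> /25 (126 usable): 192.168.114.128/25
41 hosts -> /26 (62 usable): 192.168.115.0/26
Allocation: 192.168.114.0/25 (89 hosts, 126 usable); 192.168.114.128/25 (85 hosts, 126 usable); 192.168.115.0/26 (41 hosts, 62 usable)


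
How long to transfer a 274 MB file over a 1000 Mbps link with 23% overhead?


Effective throughput = 1000 * (1 - 23/100) = 770 Mbps
File size in Mb = 274 * 8 = 2192 Mb
Time = 2192 / 770
Time = 2.8468 seconds


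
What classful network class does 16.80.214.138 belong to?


First octet: 16
Binary: 00010000
0xxxxxxx -> Class A (1-126)
Class A, default mask 255.0.0.0 (/8)


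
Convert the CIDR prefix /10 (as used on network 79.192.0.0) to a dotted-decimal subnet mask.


/10 means 10 network bits, 22 host bits
Binary: 11111111110000000000000000000000
Mask: 255.192.0.0


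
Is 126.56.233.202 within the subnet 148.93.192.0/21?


Subnet network: 148.93.192.0
Test IP AND mask: 126.56.232.0
No, 126.56.233.202 is not in 148.93.192.0/21


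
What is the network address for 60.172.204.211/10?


IP:   00111100.10101100.11001100.11010011
Mask: 11111111.11000000.00000000.00000000
AND operation:
Net:  00111100.10000000.00000000.00000000
Network: 60.128.0.0/10


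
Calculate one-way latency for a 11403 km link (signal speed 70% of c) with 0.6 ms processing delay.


Speed = 0.7 * 3e5 km/s = 210000 km/s
Propagation delay = 11403 / 210000 = 0.0543 s = 54.3 ms
Processing delay = 0.6 ms
Total one-way latency = 54.9 ms


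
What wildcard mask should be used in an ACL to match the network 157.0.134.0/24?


Subnet mask: 255.255.255.0
Wildcard = 255.255.255.255 - subnet mask
255 - 255 = 0
255 - 255 = 0
255 - 255 = 0
255 - 0 = 255
Wildcard: 0.0.0.255


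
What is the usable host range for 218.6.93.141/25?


Network: 218.6.93.128
Broadcast: 218.6.93.255
First usable = network + 1
Last usable = broadcast - 1
Range: 218.6.93.129 to 218.6.93.254


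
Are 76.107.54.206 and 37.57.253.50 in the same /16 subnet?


Mask: 255.255.0.0
76.107.54.206 AND mask = 76.107.0.0
37.57.253.50 AND mask = 37.57.0.0
No, different subnets (76.107.0.0 vs 37.57.0.0)


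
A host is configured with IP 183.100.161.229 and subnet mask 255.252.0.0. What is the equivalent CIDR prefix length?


Binary: 11111111.11111100.00000000.00000000
Count leading 1s
Prefix: /14


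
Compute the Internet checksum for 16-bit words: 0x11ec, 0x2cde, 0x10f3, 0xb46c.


Sum all words (with carry folding):
+ 0x11ec = 0x11ec
+ 0x2cde = 0x3eca
+ 0x10f3 = 0x4fbd
+ 0xb46c = 0x042a
One's complement: ~0x042a
Checksum = 0xfbd5
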